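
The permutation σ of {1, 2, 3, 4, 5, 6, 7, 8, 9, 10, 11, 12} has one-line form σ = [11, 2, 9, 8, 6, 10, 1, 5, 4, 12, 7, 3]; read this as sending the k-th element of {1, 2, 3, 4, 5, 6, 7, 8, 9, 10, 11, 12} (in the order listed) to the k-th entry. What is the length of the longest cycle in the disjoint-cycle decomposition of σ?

8

Decomposing into disjoint cycles gives (1, 11, 7)(3, 9, 4, 8, 5, 6, 10, 12); the longest has length 8.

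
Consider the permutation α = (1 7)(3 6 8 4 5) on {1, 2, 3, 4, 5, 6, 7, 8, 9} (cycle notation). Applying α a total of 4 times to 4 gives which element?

8

4 lies in the 5-cycle (3 6 8 4 5).
Advancing 4 steps from 4: 4 → 5 → 3 → 6 → 8.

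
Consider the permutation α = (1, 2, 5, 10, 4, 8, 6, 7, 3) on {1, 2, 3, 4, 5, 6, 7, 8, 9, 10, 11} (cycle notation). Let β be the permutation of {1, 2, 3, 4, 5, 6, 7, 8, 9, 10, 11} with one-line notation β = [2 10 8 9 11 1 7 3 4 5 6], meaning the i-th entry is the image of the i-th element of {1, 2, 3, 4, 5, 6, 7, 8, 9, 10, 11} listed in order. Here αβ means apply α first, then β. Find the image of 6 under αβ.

7

α(6) = 7, then β(7) = 7; composing gives (αβ)(6) = 7.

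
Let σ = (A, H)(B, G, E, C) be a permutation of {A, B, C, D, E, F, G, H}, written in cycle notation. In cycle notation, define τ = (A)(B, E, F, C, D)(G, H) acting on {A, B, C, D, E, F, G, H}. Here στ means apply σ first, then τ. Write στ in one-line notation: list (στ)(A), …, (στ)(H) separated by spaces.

G H E B D C F A

(στ)(x) = τ(σ(x)). Computing each image: τ(σ(A)) = τ(H) = G, τ(σ(B)) = τ(G) = H, τ(σ(C)) = τ(B) = E, τ(σ(D)) = τ(D) = B, τ(σ(E)) = τ(C) = D, τ(σ(F)) = τ(F) = C, τ(σ(G)) = τ(E) = F, τ(σ(H)) = τ(A) = A.
Hence στ = [G H E B D C F A].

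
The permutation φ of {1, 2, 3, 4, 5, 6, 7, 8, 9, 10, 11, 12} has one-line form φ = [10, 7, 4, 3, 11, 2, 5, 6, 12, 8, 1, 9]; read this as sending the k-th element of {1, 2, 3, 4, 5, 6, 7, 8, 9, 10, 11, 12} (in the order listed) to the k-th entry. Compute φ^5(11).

2

Tracing 11 → 1 → … returns to 11 after 8 steps, so 11 lies in an 8-cycle (1, 10, 8, 6, 2, 7, 5, 11).
Stepping 5 places around the cycle: 11 → 1 → 10 → 8 → 6 → 2.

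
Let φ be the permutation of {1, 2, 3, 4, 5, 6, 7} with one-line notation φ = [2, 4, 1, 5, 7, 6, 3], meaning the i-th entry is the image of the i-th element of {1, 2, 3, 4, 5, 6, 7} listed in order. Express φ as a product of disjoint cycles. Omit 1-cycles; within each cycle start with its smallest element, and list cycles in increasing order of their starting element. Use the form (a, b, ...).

From 1: 1 → 2 → 4 → 5 → 7 → 3 → 1, closing the cycle (1, 2, 4, 5, 7, 3).
Continuing from each remaining unvisited element yields (1, 2, 4, 5, 7, 3).

(1, 2, 4, 5, 7, 3)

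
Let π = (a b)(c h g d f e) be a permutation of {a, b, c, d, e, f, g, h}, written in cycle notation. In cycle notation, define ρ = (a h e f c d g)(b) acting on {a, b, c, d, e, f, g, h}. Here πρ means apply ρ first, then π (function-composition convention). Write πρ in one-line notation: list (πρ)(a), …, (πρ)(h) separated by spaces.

g a f d e h b c

Chase each element through ρ then π: a → h → g; b → b → a; c → d → f; d → g → d; e → f → e; f → c → h; g → a → b; h → e → c.
So πρ in one-line form is g a f d e h b c.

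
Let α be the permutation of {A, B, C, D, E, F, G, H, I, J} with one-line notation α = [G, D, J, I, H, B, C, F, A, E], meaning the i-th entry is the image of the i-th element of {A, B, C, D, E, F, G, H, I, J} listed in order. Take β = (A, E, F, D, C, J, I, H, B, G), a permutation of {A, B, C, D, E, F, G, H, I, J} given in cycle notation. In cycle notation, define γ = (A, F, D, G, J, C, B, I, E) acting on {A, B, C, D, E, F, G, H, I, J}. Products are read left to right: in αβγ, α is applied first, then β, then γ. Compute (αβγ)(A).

Apply the permutations in order: α(A) = G, then β(G) = A, then γ(A) = F. So (αβγ)(A) = F.

F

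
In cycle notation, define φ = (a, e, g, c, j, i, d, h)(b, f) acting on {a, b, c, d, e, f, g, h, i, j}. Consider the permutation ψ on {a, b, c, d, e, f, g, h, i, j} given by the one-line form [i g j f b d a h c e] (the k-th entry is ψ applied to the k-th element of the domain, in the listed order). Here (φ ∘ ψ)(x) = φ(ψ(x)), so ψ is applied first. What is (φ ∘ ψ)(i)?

j

First apply ψ: ψ(i) = c, then φ(c) = j. Thus (φ ∘ ψ)(i) = j.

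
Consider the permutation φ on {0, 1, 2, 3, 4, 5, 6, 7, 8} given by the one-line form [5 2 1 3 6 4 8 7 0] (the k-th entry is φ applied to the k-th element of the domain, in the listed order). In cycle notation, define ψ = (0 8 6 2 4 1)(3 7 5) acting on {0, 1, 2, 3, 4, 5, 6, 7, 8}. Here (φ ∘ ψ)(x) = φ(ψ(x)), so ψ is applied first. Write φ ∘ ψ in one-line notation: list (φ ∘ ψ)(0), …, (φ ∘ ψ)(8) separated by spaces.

(φ ∘ ψ)(x) = φ(ψ(x)). Computing each image: φ(ψ(0)) = φ(8) = 0, φ(ψ(1)) = φ(0) = 5, φ(ψ(2)) = φ(4) = 6, φ(ψ(3)) = φ(7) = 7, φ(ψ(4)) = φ(1) = 2, φ(ψ(5)) = φ(3) = 3, φ(ψ(6)) = φ(2) = 1, φ(ψ(7)) = φ(5) = 4, φ(ψ(8)) = φ(6) = 8.
Hence φ ∘ ψ = [0 5 6 7 2 3 1 4 8].

0 5 6 7 2 3 1 4 8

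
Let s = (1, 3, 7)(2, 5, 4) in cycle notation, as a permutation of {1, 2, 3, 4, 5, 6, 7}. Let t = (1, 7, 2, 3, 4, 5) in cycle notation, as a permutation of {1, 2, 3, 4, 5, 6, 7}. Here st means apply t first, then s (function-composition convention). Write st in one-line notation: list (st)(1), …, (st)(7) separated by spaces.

1 7 2 4 3 6 5

For each element, apply t then s: 1 → 7 → 1; 2 → 3 → 7; 3 → 4 → 2; 4 → 5 → 4; 5 → 1 → 3; 6 → 6 → 6; 7 → 2 → 5.
Collecting the images, st = [1 7 2 4 3 6 5].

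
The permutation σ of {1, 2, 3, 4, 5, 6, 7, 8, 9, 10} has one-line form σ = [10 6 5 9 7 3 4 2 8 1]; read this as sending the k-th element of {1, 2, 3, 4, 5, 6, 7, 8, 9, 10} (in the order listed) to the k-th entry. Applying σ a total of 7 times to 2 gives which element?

8

Tracing 2 → 6 → … returns to 2 after 8 steps, so 2 lies in an 8-cycle (2 6 3 5 7 4 9 8).
Advancing 7 steps from 2: 2 → 6 → 3 → 5 → 7 → 4 → 9 → 8.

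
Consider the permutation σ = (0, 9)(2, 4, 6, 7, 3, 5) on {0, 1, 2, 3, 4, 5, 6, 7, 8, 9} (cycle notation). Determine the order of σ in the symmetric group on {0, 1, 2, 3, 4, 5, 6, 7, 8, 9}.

The cycle type of σ is (6, 2, 1, 1).
The order is lcm(6, 2) = 6.

6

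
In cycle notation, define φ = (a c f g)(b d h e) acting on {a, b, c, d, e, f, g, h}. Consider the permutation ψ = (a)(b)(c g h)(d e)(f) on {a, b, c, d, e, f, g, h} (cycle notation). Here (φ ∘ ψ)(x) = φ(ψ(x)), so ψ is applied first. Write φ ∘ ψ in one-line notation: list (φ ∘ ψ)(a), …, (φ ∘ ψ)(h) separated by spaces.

c d a b h g e f

For each element, apply ψ then φ: a → a → c; b → b → d; c → g → a; d → e → b; e → d → h; f → f → g; g → h → e; h → c → f.
Collecting the images, φ ∘ ψ = [c d a b h g e f].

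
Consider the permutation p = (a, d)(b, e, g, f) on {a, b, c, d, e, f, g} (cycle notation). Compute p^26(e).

e lies in the 4-cycle (b, e, g, f).
On a 4-cycle, p^4 is the identity, so p^26 = p^2 there (26 ≡ 2 mod 4).
Stepping 2 places around the cycle: e → g → f.

f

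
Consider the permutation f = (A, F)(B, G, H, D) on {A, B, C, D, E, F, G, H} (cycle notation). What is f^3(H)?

G

H lies in the 4-cycle (B, G, H, D).
Stepping 3 places around the cycle: H → D → B → G.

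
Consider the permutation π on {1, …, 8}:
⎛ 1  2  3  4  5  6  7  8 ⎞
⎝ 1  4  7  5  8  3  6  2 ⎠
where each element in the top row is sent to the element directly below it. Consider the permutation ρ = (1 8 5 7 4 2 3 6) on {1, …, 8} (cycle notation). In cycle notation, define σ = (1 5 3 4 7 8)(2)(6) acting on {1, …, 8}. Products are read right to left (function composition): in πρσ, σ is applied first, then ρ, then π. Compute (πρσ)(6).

Chase 6: σ(6) = 6; ρ(6) = 1; π(1) = 1. Hence (πρσ)(6) = 1.

1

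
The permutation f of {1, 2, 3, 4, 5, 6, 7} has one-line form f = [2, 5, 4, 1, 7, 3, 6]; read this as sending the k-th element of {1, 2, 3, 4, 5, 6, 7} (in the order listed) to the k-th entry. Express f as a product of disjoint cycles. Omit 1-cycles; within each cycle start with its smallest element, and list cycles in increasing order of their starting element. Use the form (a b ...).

(1 2 5 7 6 3 4)

From 1: 1 → 2 → 5 → 7 → 6 → 3 → 4 → 1, closing the cycle (1 2 5 7 6 3 4).
Repeating from the next unused element and collecting all non-trivial cycles gives (1 2 5 7 6 3 4).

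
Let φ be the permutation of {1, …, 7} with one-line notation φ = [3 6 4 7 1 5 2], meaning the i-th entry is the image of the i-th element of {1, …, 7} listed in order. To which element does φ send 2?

2 is element number 2 of the domain, and entry number 2 of the one-line form is 6, so φ(2) = 6.

6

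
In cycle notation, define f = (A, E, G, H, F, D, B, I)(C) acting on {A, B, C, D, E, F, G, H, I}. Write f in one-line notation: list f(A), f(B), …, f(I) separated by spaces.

Image by image: A→E, B→I, C→C, D→B, E→G, F→D, G→H, H→F, I→A.
Listing these in domain order gives E I C B G D H F A.

E I C B G D H F A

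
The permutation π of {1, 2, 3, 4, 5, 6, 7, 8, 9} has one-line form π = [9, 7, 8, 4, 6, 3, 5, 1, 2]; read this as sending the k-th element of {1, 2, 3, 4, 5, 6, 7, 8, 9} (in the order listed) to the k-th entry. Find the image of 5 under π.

6

5 is element number 5 of the domain, and entry number 5 of the one-line form is 6, so π(5) = 6.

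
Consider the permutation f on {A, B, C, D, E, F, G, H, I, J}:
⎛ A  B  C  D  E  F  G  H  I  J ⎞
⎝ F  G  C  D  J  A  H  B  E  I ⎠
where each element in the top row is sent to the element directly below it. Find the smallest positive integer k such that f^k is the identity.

The disjoint-cycle form of f has cycle lengths 3, 3, 2, 1, 1.
Since disjoint cycles commute, ord(f) = lcm(3, 3, 2) = 6.

6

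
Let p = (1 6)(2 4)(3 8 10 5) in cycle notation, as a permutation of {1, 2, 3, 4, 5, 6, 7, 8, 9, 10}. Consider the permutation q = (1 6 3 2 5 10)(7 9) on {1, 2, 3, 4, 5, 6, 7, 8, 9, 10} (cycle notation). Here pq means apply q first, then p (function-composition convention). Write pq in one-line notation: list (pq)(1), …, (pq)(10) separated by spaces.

(pq)(x) = p(q(x)). Computing each image: p(q(1)) = p(6) = 1, p(q(2)) = p(5) = 3, p(q(3)) = p(2) = 4, p(q(4)) = p(4) = 2, p(q(5)) = p(10) = 5, p(q(6)) = p(3) = 8, p(q(7)) = p(9) = 9, p(q(8)) = p(8) = 10, p(q(9)) = p(7) = 7, p(q(10)) = p(1) = 6.
Hence pq = [1 3 4 2 5 8 9 10 7 6].

1 3 4 2 5 8 9 10 7 6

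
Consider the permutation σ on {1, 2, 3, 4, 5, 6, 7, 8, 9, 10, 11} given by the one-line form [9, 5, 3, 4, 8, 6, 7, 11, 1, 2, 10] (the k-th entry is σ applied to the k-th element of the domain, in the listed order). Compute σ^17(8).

Tracing 8 → 11 → … returns to 8 after 5 steps, so 8 lies in a 5-cycle (2 5 8 11 10).
Powers repeat with period 5 on this cycle, and 17 mod 5 = 2, so σ^17(8) = σ^2(8).
Advancing 2 steps from 8: 8 → 11 → 10.

10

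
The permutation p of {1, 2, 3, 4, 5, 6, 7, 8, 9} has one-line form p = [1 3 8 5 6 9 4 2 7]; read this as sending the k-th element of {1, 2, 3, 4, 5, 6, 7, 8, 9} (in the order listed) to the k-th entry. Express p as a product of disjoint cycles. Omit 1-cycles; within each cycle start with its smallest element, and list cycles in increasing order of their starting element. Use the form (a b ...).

(2 3 8)(4 5 6 9 7)

Iterating p from 2 gives 2 → 3 → 8 → 2; that is the 3-cycle (2 3 8).
Repeating from the next unused element and collecting all non-trivial cycles gives (2 3 8)(4 5 6 9 7).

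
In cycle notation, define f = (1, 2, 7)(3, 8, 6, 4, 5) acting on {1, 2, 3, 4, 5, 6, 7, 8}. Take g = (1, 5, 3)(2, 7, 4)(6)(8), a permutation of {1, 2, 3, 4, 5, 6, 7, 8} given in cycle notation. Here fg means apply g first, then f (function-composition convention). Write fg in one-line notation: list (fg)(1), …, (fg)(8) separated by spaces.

(fg)(x) = f(g(x)). Computing each image: f(g(1)) = f(5) = 3, f(g(2)) = f(7) = 1, f(g(3)) = f(1) = 2, f(g(4)) = f(2) = 7, f(g(5)) = f(3) = 8, f(g(6)) = f(6) = 4, f(g(7)) = f(4) = 5, f(g(8)) = f(8) = 6.
Hence fg = [3 1 2 7 8 4 5 6].

3 1 2 7 8 4 5 6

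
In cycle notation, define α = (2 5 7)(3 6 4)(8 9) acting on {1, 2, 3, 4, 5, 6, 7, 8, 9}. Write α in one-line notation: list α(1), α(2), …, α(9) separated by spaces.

Image by image: 1→1, 2→5, 3→6, 4→3, 5→7, 6→4, 7→2, 8→9, 9→8.
So the one-line form is 1 5 6 3 7 4 2 9 8.

1 5 6 3 7 4 2 9 8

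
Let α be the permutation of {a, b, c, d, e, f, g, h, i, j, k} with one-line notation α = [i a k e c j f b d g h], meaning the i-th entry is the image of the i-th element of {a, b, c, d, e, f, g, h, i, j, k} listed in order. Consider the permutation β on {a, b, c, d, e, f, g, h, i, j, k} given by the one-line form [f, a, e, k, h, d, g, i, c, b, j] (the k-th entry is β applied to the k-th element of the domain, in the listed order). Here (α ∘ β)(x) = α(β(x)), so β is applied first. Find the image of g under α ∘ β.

First apply β: β(g) = g, then α(g) = f. Thus (α ∘ β)(g) = f.

f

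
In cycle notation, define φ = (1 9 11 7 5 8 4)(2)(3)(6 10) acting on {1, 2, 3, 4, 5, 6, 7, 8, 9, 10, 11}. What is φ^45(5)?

1

5 lies in the 7-cycle (1 9 11 7 5 8 4).
On a 7-cycle, φ^7 is the identity, so φ^45 = φ^3 there (45 ≡ 3 mod 7).
Advancing 3 steps from 5: 5 → 8 → 4 → 1.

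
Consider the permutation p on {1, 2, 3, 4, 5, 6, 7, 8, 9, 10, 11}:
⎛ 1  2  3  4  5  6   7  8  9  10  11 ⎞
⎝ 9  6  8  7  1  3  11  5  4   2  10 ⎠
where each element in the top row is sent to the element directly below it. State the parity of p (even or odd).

even

In disjoint-cycle form the cycle lengths are 11.
A cycle of length ℓ contributes ℓ−1 transpositions, so p is a product of 10 transpositions — even.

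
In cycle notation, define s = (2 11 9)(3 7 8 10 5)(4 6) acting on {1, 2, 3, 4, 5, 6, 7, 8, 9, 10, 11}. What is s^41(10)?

5

10 lies in the 5-cycle (3 7 8 10 5).
Powers repeat with period 5 on this cycle, and 41 mod 5 = 1, so s^41(10) = s^1(10).
Stepping 1 place around the cycle: 10 → 5.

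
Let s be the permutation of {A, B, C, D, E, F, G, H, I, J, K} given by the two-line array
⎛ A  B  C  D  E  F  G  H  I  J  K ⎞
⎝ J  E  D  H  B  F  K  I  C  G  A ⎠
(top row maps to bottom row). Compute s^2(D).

Tracing D → H → … returns to D after 4 steps, so D lies in a 4-cycle (C D H I).
Advancing 2 steps from D: D → H → I.

I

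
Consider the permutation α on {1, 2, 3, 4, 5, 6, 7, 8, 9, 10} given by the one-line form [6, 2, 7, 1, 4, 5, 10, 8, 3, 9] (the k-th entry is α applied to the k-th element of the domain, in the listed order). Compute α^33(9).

Tracing 9 → 3 → … returns to 9 after 4 steps, so 9 lies in a 4-cycle (3, 7, 10, 9).
Powers repeat with period 4 on this cycle, and 33 mod 4 = 1, so α^33(9) = α^1(9).
Stepping 1 place around the cycle: 9 → 3.

3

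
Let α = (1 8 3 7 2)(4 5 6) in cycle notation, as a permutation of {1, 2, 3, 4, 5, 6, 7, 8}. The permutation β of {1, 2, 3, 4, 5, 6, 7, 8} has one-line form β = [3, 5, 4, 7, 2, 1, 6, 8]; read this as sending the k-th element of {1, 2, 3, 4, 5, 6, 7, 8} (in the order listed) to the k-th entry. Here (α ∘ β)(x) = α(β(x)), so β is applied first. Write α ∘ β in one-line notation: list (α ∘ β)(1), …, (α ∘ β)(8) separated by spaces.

7 6 5 2 1 8 4 3

Chase each element through β then α: 1 → 3 → 7; 2 → 5 → 6; 3 → 4 → 5; 4 → 7 → 2; 5 → 2 → 1; 6 → 1 → 8; 7 → 6 → 4; 8 → 8 → 3.
So α ∘ β in one-line form is 7 6 5 2 1 8 4 3.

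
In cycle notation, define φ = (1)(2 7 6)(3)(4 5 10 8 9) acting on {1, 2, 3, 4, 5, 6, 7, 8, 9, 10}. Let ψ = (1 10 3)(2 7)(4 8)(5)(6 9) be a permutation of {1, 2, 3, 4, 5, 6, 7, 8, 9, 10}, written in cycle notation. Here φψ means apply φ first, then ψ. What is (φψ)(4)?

(φψ)(4) = ψ(φ(4)). φ(4) = 5, then ψ(5) = 5. So (φψ)(4) = 5.

5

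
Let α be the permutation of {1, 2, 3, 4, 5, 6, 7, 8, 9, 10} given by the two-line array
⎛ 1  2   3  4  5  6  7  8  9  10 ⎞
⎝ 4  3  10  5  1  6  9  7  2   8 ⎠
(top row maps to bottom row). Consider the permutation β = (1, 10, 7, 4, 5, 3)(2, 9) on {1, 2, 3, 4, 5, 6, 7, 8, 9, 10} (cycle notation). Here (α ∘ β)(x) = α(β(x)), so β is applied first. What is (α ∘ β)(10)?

First apply β: β(10) = 7, then α(7) = 9. Thus (α ∘ β)(10) = 9.

9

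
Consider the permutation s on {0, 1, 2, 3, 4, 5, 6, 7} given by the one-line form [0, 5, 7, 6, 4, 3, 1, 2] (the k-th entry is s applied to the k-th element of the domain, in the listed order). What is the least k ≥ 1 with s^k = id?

Decomposing into disjoint cycles gives cycle lengths 4, 2, 1, 1.
Since disjoint cycles commute, ord(s) = lcm(4, 2) = 4.

4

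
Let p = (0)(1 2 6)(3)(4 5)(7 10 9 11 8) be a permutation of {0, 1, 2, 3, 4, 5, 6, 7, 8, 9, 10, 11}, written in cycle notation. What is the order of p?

30

The disjoint cycles have lengths 5, 3, 2, 1, 1.
Since disjoint cycles commute, ord(p) = lcm(5, 3, 2) = 30.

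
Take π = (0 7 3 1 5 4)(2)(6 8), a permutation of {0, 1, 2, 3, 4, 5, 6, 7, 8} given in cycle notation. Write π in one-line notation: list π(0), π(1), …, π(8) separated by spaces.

Reading each image from the cycles: 0↦7, 1↦5, 2↦2, 3↦1, 4↦0, 5↦4, 6↦8, 7↦3, 8↦6.
Listing these in domain order gives 7 5 2 1 0 4 8 3 6.

7 5 2 1 0 4 8 3 6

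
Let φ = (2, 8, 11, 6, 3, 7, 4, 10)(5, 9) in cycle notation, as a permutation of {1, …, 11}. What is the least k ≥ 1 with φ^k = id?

The disjoint cycles have lengths 8, 2, 1.
Since disjoint cycles commute, ord(φ) = lcm(8, 2) = 8.

8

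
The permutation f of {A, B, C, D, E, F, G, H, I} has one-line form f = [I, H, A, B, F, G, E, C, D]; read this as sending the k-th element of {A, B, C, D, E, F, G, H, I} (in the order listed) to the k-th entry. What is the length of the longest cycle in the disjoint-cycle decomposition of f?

Decomposing into disjoint cycles gives (A, I, D, B, H, C)(E, F, G); the longest has length 6.

6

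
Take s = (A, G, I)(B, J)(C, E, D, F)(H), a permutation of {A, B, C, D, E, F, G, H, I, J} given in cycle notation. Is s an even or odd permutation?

The cycle lengths are 4, 3, 2, 1.
A cycle is odd iff its length is even; s has 2 even-length cycles, so sgn(s) = (−1)^2 and s is even.

even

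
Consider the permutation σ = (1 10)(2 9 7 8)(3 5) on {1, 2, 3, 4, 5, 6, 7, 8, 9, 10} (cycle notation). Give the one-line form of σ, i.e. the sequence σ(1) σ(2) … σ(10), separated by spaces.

10 9 5 4 3 6 8 2 7 1

Image by image: 1↦10, 2↦9, 3↦5, 4↦4, 5↦3, 6↦6, 7↦8, 8↦2, 9↦7, 10↦1.
So the one-line form is 10 9 5 4 3 6 8 2 7 1.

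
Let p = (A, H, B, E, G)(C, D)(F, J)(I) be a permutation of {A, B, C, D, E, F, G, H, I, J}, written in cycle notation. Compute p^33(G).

B

G lies in the 5-cycle (A, H, B, E, G).
Since the cycle has length 5, p^33 acts on it the same as p^3 (33 mod 5 = 3).
Stepping 3 places around the cycle: G → A → H → B.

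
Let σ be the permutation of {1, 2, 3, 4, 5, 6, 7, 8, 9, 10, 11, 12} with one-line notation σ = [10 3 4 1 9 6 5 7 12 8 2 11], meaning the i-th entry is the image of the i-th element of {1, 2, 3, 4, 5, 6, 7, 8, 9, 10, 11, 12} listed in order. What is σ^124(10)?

5

Tracing 10 → 8 → … returns to 10 after 11 steps, so 10 lies in an 11-cycle (1 10 8 7 5 9 12 11 2 3 4).
Since the cycle has length 11, σ^124 acts on it the same as σ^3 (124 mod 11 = 3).
Advancing 3 steps from 10: 10 → 8 → 7 → 5.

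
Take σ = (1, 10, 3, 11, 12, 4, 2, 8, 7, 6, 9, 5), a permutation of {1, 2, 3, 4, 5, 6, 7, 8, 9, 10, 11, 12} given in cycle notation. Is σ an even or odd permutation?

The cycle lengths are 12.
A cycle is odd iff its length is even; σ has 1 even-length cycle, so sgn(σ) = (−1)^1 and σ is odd.

odd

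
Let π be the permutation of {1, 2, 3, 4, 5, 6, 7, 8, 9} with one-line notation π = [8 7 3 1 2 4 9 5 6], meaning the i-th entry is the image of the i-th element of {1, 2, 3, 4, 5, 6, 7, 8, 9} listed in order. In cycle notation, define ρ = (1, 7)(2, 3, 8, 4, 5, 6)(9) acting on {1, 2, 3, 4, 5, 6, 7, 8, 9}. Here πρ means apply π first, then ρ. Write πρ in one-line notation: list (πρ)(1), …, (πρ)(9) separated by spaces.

4 1 8 7 3 5 9 6 2

(πρ)(x) = ρ(π(x)). Computing each image: ρ(π(1)) = ρ(8) = 4, ρ(π(2)) = ρ(7) = 1, ρ(π(3)) = ρ(3) = 8, ρ(π(4)) = ρ(1) = 7, ρ(π(5)) = ρ(2) = 3, ρ(π(6)) = ρ(4) = 5, ρ(π(7)) = ρ(9) = 9, ρ(π(8)) = ρ(5) = 6, ρ(π(9)) = ρ(6) = 2.
Hence πρ = [4 1 8 7 3 5 9 6 2].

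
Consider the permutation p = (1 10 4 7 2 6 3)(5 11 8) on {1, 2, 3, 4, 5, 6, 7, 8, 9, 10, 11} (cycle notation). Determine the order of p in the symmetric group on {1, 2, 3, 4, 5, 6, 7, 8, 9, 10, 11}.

The cycle type of p is (7, 3, 1).
The order is lcm(7, 3) = 21.

21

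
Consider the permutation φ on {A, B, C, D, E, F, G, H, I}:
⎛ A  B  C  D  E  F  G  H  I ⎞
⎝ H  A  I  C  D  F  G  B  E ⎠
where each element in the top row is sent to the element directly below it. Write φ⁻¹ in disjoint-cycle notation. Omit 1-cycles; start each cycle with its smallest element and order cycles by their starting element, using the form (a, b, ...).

First write φ in disjoint cycles: (A, H, B)(C, I, E, D).
The inverse reverses every cycle; in canonical form, φ⁻¹ = (A, B, H)(C, D, E, I).

(A, B, H)(C, D, E, I)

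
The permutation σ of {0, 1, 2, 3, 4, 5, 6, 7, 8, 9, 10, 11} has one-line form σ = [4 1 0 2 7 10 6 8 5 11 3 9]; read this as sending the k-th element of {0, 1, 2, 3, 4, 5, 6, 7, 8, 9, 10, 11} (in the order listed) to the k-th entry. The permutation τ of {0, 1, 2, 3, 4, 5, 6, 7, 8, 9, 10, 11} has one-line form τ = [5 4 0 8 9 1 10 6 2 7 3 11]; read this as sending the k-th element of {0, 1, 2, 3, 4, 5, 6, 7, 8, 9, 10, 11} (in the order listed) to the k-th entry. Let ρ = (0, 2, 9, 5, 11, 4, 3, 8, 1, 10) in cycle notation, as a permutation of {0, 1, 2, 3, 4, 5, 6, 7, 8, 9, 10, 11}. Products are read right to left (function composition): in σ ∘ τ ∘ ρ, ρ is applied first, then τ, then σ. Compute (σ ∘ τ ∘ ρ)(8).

7

(σ ∘ τ ∘ ρ)(8) = σ(τ(ρ(8))). ρ(8) = 1, then τ(1) = 4, then σ(4) = 7, so the result is 7.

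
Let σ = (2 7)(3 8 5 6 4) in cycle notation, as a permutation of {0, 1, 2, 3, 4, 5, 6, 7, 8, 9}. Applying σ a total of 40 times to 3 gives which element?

3

3 lies in the 5-cycle (3 8 5 6 4).
On a 5-cycle, σ^5 is the identity, so σ^40 = σ^0 there (40 ≡ 0 mod 5).
So σ^40(3) = 3.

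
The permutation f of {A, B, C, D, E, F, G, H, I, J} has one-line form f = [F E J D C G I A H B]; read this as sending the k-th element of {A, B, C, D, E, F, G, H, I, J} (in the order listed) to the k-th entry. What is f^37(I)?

Tracing I → H → … returns to I after 5 steps, so I lies in a 5-cycle (A, F, G, I, H).
Since the cycle has length 5, f^37 acts on it the same as f^2 (37 mod 5 = 2).
Advancing 2 steps from I: I → H → A.

A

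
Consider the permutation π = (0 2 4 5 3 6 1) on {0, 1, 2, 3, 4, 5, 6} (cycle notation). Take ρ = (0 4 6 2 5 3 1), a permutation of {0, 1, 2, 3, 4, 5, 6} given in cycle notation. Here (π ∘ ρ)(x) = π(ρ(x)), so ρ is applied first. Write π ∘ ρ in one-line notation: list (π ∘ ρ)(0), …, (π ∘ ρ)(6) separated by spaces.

5 2 3 0 1 6 4

(π ∘ ρ)(x) = π(ρ(x)). Computing each image: π(ρ(0)) = π(4) = 5, π(ρ(1)) = π(0) = 2, π(ρ(2)) = π(5) = 3, π(ρ(3)) = π(1) = 0, π(ρ(4)) = π(6) = 1, π(ρ(5)) = π(3) = 6, π(ρ(6)) = π(2) = 4.
Hence π ∘ ρ = [5 2 3 0 1 6 4].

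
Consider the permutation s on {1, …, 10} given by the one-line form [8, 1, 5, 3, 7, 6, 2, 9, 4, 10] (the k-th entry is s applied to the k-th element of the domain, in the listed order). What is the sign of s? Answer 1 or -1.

-1

In disjoint-cycle form the cycle lengths are 8, 1, 1.
A cycle of length ℓ contributes ℓ−1 transpositions, so s is a product of 7 transpositions — odd.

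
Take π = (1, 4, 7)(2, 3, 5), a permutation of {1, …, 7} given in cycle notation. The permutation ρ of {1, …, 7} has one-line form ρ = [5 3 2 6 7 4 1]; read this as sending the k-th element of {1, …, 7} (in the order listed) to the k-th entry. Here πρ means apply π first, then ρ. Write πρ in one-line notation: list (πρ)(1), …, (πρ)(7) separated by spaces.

6 2 7 1 3 4 5

Chase each element through π then ρ: 1 → 4 → 6; 2 → 3 → 2; 3 → 5 → 7; 4 → 7 → 1; 5 → 2 → 3; 6 → 6 → 4; 7 → 1 → 5.
So πρ in one-line form is 6 2 7 1 3 4 5.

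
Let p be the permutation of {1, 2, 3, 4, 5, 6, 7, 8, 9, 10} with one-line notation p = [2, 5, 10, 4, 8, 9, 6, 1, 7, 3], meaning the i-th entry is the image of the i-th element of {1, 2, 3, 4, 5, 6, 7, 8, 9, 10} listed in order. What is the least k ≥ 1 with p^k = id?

Decomposing into disjoint cycles gives cycle lengths 4, 3, 2, 1.
The order is lcm(4, 3, 2) = 12.

12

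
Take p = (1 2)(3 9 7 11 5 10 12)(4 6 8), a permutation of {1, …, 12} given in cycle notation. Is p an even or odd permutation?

odd

The cycle lengths are 7, 3, 2.
A cycle of length ℓ contributes ℓ−1 transpositions, so p is a product of 6 + 2 + 1 = 9 transpositions — odd.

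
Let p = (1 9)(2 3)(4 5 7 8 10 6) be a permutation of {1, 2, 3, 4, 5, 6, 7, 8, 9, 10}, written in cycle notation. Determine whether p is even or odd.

odd

The cycle lengths are 6, 2, 2.
A cycle of length ℓ contributes ℓ−1 transpositions, so p is a product of 5 + 1 + 1 = 7 transpositions — odd.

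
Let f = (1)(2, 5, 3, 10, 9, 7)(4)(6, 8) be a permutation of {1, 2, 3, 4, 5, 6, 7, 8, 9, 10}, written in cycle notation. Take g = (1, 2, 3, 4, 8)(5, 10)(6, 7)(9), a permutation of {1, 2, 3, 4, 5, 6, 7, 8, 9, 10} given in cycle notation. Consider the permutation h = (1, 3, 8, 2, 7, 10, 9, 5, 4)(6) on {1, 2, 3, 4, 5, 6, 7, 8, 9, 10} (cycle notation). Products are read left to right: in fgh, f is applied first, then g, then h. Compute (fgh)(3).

Chase 3: f(3) = 10; g(10) = 5; h(5) = 4. Hence (fgh)(3) = 4.

4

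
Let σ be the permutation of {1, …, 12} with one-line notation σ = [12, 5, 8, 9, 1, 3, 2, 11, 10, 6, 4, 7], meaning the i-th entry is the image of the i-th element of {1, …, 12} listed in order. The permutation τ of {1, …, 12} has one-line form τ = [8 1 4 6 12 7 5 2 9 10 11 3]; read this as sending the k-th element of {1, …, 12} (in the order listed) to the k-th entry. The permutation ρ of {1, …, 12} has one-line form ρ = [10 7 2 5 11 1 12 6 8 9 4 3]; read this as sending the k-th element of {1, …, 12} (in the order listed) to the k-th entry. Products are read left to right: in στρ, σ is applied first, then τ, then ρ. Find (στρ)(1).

2

(στρ)(1) = ρ(τ(σ(1))). σ(1) = 12, then τ(12) = 3, then ρ(3) = 2, so the result is 2.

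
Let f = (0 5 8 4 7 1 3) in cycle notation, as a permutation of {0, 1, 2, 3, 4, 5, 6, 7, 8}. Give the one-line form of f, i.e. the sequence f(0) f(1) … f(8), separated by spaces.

Reading each image from the cycles: 0→5, 1→3, 2→2, 3→0, 4→7, 5→8, 6→6, 7→1, 8→4.
Listing these in domain order gives 5 3 2 0 7 8 6 1 4.

5 3 2 0 7 8 6 1 4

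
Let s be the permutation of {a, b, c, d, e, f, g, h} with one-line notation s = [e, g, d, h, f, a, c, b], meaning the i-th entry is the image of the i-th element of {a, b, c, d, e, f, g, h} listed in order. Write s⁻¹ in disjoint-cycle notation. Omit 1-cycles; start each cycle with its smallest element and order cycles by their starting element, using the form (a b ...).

(a f e)(b h d c g)

The cycle decomposition of s is (a e f)(b g c d h).
The inverse reverses every cycle; in canonical form, s⁻¹ = (a f e)(b h d c g).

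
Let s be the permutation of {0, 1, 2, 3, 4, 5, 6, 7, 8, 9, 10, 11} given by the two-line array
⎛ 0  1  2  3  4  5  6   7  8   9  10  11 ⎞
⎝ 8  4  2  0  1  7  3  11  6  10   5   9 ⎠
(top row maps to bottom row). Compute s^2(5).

11

Tracing 5 → 7 → … returns to 5 after 5 steps, so 5 lies in a 5-cycle (5 7 11 9 10).
Advancing 2 steps from 5: 5 → 7 → 11.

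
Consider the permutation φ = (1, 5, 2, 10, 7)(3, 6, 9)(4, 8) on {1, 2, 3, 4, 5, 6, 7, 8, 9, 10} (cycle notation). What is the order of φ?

The cycle type of φ is (5, 3, 2).
Since disjoint cycles commute, ord(φ) = lcm(5, 3, 2) = 30.

30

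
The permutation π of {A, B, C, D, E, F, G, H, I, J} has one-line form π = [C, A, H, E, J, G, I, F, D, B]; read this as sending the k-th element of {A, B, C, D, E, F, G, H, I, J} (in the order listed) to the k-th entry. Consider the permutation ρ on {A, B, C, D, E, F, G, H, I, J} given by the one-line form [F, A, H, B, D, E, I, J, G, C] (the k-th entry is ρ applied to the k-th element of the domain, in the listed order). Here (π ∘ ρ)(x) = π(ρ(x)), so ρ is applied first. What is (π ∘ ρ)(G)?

D

(π ∘ ρ)(G) = π(ρ(G)). ρ(G) = I, then π(I) = D. So (π ∘ ρ)(G) = D.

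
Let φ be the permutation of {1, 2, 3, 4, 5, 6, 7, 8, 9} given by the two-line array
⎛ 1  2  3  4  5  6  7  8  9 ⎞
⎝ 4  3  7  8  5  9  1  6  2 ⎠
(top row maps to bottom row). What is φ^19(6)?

Tracing 6 → 9 → … returns to 6 after 8 steps, so 6 lies in an 8-cycle (1 4 8 6 9 2 3 7).
Since the cycle has length 8, φ^19 acts on it the same as φ^3 (19 mod 8 = 3).
Stepping 3 places around the cycle: 6 → 9 → 2 → 3.

3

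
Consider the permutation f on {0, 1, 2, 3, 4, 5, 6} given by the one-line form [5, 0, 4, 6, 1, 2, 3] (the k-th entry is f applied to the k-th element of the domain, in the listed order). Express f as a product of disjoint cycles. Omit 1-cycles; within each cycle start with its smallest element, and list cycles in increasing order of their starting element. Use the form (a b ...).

(0 5 2 4 1)(3 6)

Start at 0 and follow images: 0 → 5 → 2 → 4 → 1 → 0, giving the cycle (0 5 2 4 1).
Repeating from the next unused element and collecting all non-trivial cycles gives (0 5 2 4 1)(3 6).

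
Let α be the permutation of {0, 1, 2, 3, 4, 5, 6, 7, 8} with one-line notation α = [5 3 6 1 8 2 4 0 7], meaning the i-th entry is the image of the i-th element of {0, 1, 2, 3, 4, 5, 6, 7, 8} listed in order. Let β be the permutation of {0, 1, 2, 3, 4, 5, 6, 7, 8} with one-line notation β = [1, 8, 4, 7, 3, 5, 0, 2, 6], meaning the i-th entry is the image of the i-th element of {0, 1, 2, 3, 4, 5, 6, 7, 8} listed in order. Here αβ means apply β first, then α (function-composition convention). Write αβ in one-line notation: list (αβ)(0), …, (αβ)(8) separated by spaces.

3 7 8 0 1 2 5 6 4

For each element, apply β then α: 0 → 1 → 3; 1 → 8 → 7; 2 → 4 → 8; 3 → 7 → 0; 4 → 3 → 1; 5 → 5 → 2; 6 → 0 → 5; 7 → 2 → 6; 8 → 6 → 4.
Collecting the images, αβ = [3 7 8 0 1 2 5 6 4].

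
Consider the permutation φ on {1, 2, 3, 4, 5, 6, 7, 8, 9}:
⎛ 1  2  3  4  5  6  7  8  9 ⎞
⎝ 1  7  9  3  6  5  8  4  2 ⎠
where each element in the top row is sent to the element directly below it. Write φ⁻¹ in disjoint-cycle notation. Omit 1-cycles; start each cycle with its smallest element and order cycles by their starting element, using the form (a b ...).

First write φ in disjoint cycles: (2 7 8 4 3 9)(5 6).
The inverse reverses every cycle; in canonical form, φ⁻¹ = (2 9 3 4 8 7)(5 6).

(2 9 3 4 8 7)(5 6)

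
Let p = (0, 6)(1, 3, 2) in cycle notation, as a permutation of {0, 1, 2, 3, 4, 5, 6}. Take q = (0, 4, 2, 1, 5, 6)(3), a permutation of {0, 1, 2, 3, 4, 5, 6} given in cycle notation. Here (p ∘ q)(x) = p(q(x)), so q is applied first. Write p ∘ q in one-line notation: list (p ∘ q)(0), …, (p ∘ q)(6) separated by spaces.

Chase each element through q then p: 0 → 4 → 4; 1 → 5 → 5; 2 → 1 → 3; 3 → 3 → 2; 4 → 2 → 1; 5 → 6 → 0; 6 → 0 → 6.
So p ∘ q in one-line form is 4 5 3 2 1 0 6.

4 5 3 2 1 0 6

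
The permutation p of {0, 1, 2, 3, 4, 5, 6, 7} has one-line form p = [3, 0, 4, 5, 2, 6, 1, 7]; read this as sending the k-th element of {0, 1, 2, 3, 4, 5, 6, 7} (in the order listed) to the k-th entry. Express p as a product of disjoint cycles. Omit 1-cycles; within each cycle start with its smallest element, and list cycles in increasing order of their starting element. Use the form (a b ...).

(0 3 5 6 1)(2 4)

Start at 0 and follow images: 0 → 3 → 5 → 6 → 1 → 0, giving the cycle (0 3 5 6 1).
Repeating from the next unused element and collecting all non-trivial cycles gives (0 3 5 6 1)(2 4).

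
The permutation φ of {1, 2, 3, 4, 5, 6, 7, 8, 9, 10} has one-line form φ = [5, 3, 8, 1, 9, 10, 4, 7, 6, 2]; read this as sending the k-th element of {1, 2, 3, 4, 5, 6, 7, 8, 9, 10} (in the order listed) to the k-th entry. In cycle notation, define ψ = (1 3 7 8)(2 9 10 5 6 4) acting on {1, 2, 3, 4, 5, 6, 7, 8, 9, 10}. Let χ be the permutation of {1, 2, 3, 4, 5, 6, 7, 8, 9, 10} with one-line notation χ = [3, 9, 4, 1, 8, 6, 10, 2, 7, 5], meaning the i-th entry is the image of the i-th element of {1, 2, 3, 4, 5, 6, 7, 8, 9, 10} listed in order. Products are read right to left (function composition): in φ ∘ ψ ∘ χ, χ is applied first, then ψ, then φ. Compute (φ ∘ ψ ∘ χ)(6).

(φ ∘ ψ ∘ χ)(6) = φ(ψ(χ(6))). χ(6) = 6, then ψ(6) = 4, then φ(4) = 1, so the result is 1.

1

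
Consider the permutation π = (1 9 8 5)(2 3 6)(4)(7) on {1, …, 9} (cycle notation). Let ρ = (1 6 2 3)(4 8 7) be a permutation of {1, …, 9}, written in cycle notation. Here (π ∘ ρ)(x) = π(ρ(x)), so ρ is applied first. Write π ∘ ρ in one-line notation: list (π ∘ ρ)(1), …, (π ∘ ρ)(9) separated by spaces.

2 6 9 5 1 3 4 7 8

For each element, apply ρ then π: 1 → 6 → 2; 2 → 3 → 6; 3 → 1 → 9; 4 → 8 → 5; 5 → 5 → 1; 6 → 2 → 3; 7 → 4 → 4; 8 → 7 → 7; 9 → 9 → 8.
So π ∘ ρ in one-line form is 2 6 9 5 1 3 4 7 8.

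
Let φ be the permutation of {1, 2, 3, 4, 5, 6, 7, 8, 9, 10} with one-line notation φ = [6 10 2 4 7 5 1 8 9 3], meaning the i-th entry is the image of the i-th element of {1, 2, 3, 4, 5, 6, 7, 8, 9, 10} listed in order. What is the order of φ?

12

Writing φ as disjoint cycles, the cycle lengths are 4, 3, 1, 1, 1.
Since disjoint cycles commute, ord(φ) = lcm(4, 3) = 12.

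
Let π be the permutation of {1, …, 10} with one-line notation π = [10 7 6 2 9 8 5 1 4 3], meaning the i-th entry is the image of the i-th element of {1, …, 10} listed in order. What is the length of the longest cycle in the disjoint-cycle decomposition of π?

Decomposing into disjoint cycles gives (1 10 3 6 8)(2 7 5 9 4); the longest has length 5.

5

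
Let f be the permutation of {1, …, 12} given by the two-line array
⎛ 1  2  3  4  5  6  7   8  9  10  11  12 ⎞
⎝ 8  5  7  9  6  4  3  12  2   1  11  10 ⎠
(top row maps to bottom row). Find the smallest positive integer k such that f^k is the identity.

The disjoint-cycle form of f has cycle lengths 5, 4, 2, 1.
The order of f is the least common multiple of its cycle lengths: lcm(5, 4, 2) = 20.

20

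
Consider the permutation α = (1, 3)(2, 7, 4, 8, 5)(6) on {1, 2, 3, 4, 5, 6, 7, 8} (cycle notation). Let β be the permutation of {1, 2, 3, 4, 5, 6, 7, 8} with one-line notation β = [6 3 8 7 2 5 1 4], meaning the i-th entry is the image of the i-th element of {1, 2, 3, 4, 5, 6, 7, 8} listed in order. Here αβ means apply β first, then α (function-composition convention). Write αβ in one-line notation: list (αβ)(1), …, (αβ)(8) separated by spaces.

6 1 5 4 7 2 3 8

(αβ)(x) = α(β(x)). Computing each image: α(β(1)) = α(6) = 6, α(β(2)) = α(3) = 1, α(β(3)) = α(8) = 5, α(β(4)) = α(7) = 4, α(β(5)) = α(2) = 7, α(β(6)) = α(5) = 2, α(β(7)) = α(1) = 3, α(β(8)) = α(4) = 8.
Hence αβ = [6 1 5 4 7 2 3 8].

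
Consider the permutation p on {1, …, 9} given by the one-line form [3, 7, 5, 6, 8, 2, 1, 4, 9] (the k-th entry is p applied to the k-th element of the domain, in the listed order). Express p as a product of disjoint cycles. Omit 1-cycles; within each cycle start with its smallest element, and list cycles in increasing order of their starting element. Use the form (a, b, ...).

Iterating p from 1 gives 1 → 3 → 5 → 8 → 4 → 6 → 2 → 7 → 1; that is the 8-cycle (1, 3, 5, 8, 4, 6, 2, 7).
Continuing from each remaining unvisited element yields (1, 3, 5, 8, 4, 6, 2, 7).

(1, 3, 5, 8, 4, 6, 2, 7)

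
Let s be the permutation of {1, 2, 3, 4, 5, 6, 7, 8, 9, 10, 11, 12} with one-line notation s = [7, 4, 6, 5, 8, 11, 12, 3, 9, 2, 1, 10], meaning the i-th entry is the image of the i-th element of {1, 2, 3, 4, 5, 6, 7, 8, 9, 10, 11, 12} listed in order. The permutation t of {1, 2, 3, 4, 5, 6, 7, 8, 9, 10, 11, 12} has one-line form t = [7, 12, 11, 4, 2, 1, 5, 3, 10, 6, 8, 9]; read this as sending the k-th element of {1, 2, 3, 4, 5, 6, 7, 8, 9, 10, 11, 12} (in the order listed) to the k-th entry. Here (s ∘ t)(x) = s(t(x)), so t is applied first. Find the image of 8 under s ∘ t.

(s ∘ t)(8) = s(t(8)). t(8) = 3, then s(3) = 6. So (s ∘ t)(8) = 6.

6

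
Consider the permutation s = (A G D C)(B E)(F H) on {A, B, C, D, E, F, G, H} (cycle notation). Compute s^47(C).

C lies in the 4-cycle (A G D C).
Since the cycle has length 4, s^47 acts on it the same as s^3 (47 mod 4 = 3).
Stepping 3 places around the cycle: C → A → G → D.

D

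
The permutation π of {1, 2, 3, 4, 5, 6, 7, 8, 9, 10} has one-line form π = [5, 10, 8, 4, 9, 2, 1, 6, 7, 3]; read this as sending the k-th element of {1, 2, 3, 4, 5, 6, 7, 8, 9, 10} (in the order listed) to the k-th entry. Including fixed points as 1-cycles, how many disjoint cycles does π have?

3

The cycle decomposition is (1, 5, 9, 7)(2, 10, 3, 8, 6)(4), which has 3 cycles (counting 1-cycles).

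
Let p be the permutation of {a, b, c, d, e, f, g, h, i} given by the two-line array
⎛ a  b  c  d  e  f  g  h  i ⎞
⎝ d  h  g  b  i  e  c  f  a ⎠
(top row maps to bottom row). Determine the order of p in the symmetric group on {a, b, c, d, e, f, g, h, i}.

Writing p as disjoint cycles, the cycle lengths are 7, 2.
Since disjoint cycles commute, ord(p) = lcm(7, 2) = 14.

14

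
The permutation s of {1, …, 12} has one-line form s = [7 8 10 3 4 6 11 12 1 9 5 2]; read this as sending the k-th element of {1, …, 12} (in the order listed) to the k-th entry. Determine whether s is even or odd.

In disjoint-cycle form the cycle lengths are 8, 3, 1.
A cycle of length ℓ contributes ℓ−1 transpositions, so s is a product of 7 + 2 = 9 transpositions — odd.

odd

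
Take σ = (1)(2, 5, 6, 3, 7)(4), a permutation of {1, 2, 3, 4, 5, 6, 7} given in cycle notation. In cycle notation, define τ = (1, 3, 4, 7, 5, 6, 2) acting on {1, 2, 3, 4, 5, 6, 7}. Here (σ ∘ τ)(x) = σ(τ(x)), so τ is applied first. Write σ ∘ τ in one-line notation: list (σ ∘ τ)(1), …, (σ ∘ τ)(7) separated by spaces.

7 1 4 2 3 5 6

(σ ∘ τ)(x) = σ(τ(x)). Computing each image: σ(τ(1)) = σ(3) = 7, σ(τ(2)) = σ(1) = 1, σ(τ(3)) = σ(4) = 4, σ(τ(4)) = σ(7) = 2, σ(τ(5)) = σ(6) = 3, σ(τ(6)) = σ(2) = 5, σ(τ(7)) = σ(5) = 6.
Hence σ ∘ τ = [7 1 4 2 3 5 6].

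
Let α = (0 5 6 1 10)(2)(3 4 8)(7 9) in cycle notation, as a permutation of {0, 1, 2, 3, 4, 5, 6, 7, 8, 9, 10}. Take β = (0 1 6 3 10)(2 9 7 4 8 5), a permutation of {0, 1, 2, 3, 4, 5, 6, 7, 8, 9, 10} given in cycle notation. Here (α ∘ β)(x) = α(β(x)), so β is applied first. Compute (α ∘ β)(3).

β(3) = 10, then α(10) = 0; composing gives (α ∘ β)(3) = 0.

0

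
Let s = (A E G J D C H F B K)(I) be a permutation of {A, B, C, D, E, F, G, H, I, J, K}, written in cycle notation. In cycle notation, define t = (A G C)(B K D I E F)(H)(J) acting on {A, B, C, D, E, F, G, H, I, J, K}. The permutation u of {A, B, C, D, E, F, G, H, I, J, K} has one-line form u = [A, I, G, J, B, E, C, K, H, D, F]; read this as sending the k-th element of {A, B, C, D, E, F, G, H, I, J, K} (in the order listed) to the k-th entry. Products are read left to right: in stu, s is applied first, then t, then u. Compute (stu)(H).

Apply the permutations in order: s(H) = F, then t(F) = B, then u(B) = I. So (stu)(H) = I.

I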